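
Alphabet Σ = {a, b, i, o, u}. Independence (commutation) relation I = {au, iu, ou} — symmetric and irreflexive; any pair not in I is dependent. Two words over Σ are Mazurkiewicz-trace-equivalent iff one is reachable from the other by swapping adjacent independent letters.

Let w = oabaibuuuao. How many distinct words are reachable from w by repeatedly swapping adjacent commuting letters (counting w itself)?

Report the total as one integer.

drop 0:o onto floor
drop 1:a onto {0:o}
drop 2:b onto {1:a}
drop 3:a onto {2:b}
drop 4:i onto {3:a}
drop 5:b onto {4:i}
drop 6:u onto {5:b}
drop 7:u onto {6:u}
drop 8:u onto {7:u}
drop 9:a onto {5:b}
drop 10:o onto {9:a}
ground layer = {0:o}
drop-orders for the pieces not yet dropped (sum over which currently-grounded one goes next):
  1 to go: {8} 1  {10} 1
  2 to go: {7,8} 1  {8,10} 2  {9,10} 1
  3 to go: {6,7,8} 1  {7,8,10} 3  {8,9,10} 3
  4 to go: {6,7,8,10} 4  {7,8,9,10} 6
  5 to go: {6,7,8,9,10} 10
  6 to go: {5,6,7,8,9,10} 10
  7 to go: {4,5,6,7,8,9,10} 10
  8 to go: {3,4,5,6,7,8,9,10} 10
  9 to go: {2,3,4,5,6,7,8,9,10} 10
  if 0:o drops first: 10 orders

10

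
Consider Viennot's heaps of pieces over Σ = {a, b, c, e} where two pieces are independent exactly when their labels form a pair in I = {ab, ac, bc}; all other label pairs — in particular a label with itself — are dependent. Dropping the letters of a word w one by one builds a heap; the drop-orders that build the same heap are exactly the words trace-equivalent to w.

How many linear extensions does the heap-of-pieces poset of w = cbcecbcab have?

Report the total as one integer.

piece 0:c — minimal
piece 1:b — minimal
piece 2:c rests on {0:c}
piece 3:e rests on {1:b, 2:c}
piece 4:c rests on {3:e}
piece 5:b rests on {3:e}
piece 6:c rests on {4:c}
piece 7:a rests on {3:e}
piece 8:b rests on {5:b}
minimal pieces: {0:c, 1:b}
ways to finish when only these pieces remain (= sum over removing one remaining piece with nothing left below it):
  1 left: {6}→1  {7}→1  {8}→1
  2 left: {4,6}→1  {5,8}→1  {6,7}→2  {6,8}→2  {7,8}→2
  3 left: {4,6,7}→3  {4,6,8}→3  {5,6,8}→3  {5,7,8}→3  {6,7,8}→6
  4 left: {4,5,6,8}→6  {4,6,7,8}→12  {5,6,7,8}→12
  5 left: {4,5,6,7,8}→30
  6 left: {3,4,5,6,7,8}→30
  7 left: {1,3,4,5,6,7,8}→30  {2,3,4,5,6,7,8}→30
  placing 0:c first → 60 extensions
  placing 1:b first → 30 extensions
total linear extensions = 90

90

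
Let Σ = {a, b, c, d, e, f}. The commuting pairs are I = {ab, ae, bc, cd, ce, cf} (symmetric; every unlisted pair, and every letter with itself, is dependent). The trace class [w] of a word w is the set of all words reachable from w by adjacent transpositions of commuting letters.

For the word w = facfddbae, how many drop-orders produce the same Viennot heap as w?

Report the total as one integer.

15

piece 0:f — minimal
piece 1:a rests on {0:f}
piece 2:c rests on {1:a}
piece 3:f rests on {1:a}
piece 4:d rests on {3:f}
piece 5:d rests on {4:d}
piece 6:b rests on {5:d}
piece 7:a rests on {2:c, 5:d}
piece 8:e rests on {6:b}
minimal pieces: {0:f}
ways to finish when only these pieces remain (= sum over removing one remaining piece with nothing left below it):
  1 left: {7}→1  {8}→1
  2 left: {2,7}→1  {6,8}→1  {7,8}→2
  3 left: {2,7,8}→3  {6,7,8}→3
  4 left: {2,6,7,8}→6  {5,6,7,8}→3
  5 left: {2,5,6,7,8}→9  {4,5,6,7,8}→3
  6 left: {2,4,5,6,7,8}→12  {3,4,5,6,7,8}→3
  7 left: {2,3,4,5,6,7,8}→15
  placing 0:f first → 15 extensions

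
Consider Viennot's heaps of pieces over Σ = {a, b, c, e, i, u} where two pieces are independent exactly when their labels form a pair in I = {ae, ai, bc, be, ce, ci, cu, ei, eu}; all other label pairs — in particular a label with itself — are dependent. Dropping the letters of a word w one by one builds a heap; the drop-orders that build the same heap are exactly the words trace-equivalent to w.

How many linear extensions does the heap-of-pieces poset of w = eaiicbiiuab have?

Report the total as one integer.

#0=e has no predecessor
#1=a has no predecessor
#2=i has no predecessor
#3=i depends on [2:i]
#4=c depends on [1:a]
#5=b depends on [1:a, 3:i]
#6=i depends on [5:b]
#7=i depends on [6:i]
#8=u depends on [7:i]
#9=a depends on [4:c, 8:u]
#10=b depends on [9:a]
sources: [0:e, 1:a, 2:i]
N(rest) = Σ N(rest − s) over sources s of rest; N(one piece) = 1:
  size 1 → [0]=1  [10]=1
  size 2 → [0,10]=2  [9,10]=1
  size 3 → [0,9,10]=3  [4,9,10]=1  [8,9,10]=1
  size 4 → [0,4,9,10]=4  [0,8,9,10]=4  [4,8,9,10]=2  [7,8,9,10]=1
  size 5 → [0,4,8,9,10]=10  [0,7,8,9,10]=5  [4,7,8,9,10]=3  [6,7,8,9,10]=1
  size 6 → [0,4,7,8,9,10]=18  [0,6,7,8,9,10]=6  [4,6,7,8,9,10]=4  [5,6,7,8,9,10]=1
  size 7 → [0,4,6,7,8,9,10]=28  [0,5,6,7,8,9,10]=7  [3,5,6,7,8,9,10]=1  [4,5,6,7,8,9,10]=5
  size 8 → [0,3,5,6,7,8,9,10]=8  [0,4,5,6,7,8,9,10]=40  [1,4,5,6,7,8,9,10]=5  [2,3,5,6,7,8,9,10]=1  [3,4,5,6,7,8,9,10]=6
  size 9 → [0,1,4,5,6,7,8,9,10]=45  [0,2,3,5,6,7,8,9,10]=9  [0,3,4,5,6,7,8,9,10]=54  [1,3,4,5,6,7,8,9,10]=11  [2,3,4,5,6,7,8,9,10]=7
  first=0(e) contributes 18
  first=1(a) contributes 70
  first=2(i) contributes 110
|[w]| = 198

198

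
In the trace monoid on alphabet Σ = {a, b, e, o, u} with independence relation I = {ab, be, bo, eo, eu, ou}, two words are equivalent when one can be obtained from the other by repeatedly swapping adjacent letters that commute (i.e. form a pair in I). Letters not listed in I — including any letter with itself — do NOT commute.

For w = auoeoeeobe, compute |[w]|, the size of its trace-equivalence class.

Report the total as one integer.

1260

#0=a has no predecessor
#1=u depends on [0:a]
#2=o depends on [0:a]
#3=e depends on [0:a]
#4=o depends on [2:o]
#5=e depends on [3:e]
#6=e depends on [5:e]
#7=o depends on [4:o]
#8=b depends on [1:u]
#9=e depends on [6:e]
sources: [0:a]
N(rest) = Σ N(rest − s) over sources s of rest; N(one piece) = 1:
  size 1 → [7]=1  [8]=1  [9]=1
  size 2 → [1,8]=1  [4,7]=1  [6,9]=1  [7,8]=2  [7,9]=2  [8,9]=2
  size 3 → [1,7,8]=3  [1,8,9]=3  [2,4,7]=1  [4,7,8]=3  [4,7,9]=3  [5,6,9]=1  [6,7,9]=3  [6,8,9]=3  [7,8,9]=6
  size 4 → [1,4,7,8]=6  [1,6,8,9]=6  [1,7,8,9]=12  [2,4,7,8]=4  [2,4,7,9]=4  [3,5,6,9]=1  [4,6,7,9]=6  [4,7,8,9]=12  [5,6,7,9]=4  [5,6,8,9]=4  [6,7,8,9]=12
  size 5 → [1,2,4,7,8]=10  [1,4,7,8,9]=30  [1,5,6,8,9]=10  [1,6,7,8,9]=30  [2,4,6,7,9]=10  [2,4,7,8,9]=20  [3,5,6,7,9]=5  [3,5,6,8,9]=5  [4,5,6,7,9]=10  [4,6,7,8,9]=30  [5,6,7,8,9]=20
  size 6 → [1,2,4,7,8,9]=60  [1,3,5,6,8,9]=15  [1,4,6,7,8,9]=90  [1,5,6,7,8,9]=60  [2,4,5,6,7,9]=20  [2,4,6,7,8,9]=60  [3,4,5,6,7,9]=15  [3,5,6,7,8,9]=30  [4,5,6,7,8,9]=60
  size 7 → [1,2,4,6,7,8,9]=210  [1,3,5,6,7,8,9]=105  [1,4,5,6,7,8,9]=210  [2,3,4,5,6,7,9]=35  [2,4,5,6,7,8,9]=140  [3,4,5,6,7,8,9]=105
  size 8 → [1,2,4,5,6,7,8,9]=560  [1,3,4,5,6,7,8,9]=420  [2,3,4,5,6,7,8,9]=280
  first=0(a) contributes 1260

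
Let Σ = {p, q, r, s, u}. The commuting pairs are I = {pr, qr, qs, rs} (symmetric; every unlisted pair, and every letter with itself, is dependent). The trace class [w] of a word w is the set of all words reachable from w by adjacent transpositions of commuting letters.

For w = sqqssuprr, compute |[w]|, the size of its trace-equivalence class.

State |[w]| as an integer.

piece 0:s — minimal
piece 1:q — minimal
piece 2:q rests on {1:q}
piece 3:s rests on {0:s}
piece 4:s rests on {3:s}
piece 5:u rests on {2:q, 4:s}
piece 6:p rests on {5:u}
piece 7:r rests on {5:u}
piece 8:r rests on {7:r}
minimal pieces: {0:s, 1:q}
ways to finish when only these pieces remain (= sum over removing one remaining piece with nothing left below it):
  1 left: {6}→1  {8}→1
  2 left: {6,8}→2  {7,8}→1
  3 left: {6,7,8}→3
  4 left: {5,6,7,8}→3
  5 left: {2,5,6,7,8}→3  {4,5,6,7,8}→3
  6 left: {1,2,5,6,7,8}→3  {2,4,5,6,7,8}→6  {3,4,5,6,7,8}→3
  7 left: {0,3,4,5,6,7,8}→3  {1,2,4,5,6,7,8}→9  {2,3,4,5,6,7,8}→9
  placing 0:s first → 18 extensions
  placing 1:q first → 12 extensions
total linear extensions = 30

30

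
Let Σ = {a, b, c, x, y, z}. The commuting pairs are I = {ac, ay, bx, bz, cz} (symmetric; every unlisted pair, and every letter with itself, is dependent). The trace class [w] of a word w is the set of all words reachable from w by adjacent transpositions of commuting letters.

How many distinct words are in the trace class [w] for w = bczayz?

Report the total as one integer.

piece 0:b — minimal
piece 1:c rests on {0:b}
piece 2:z — minimal
piece 3:a rests on {0:b, 2:z}
piece 4:y rests on {1:c, 2:z}
piece 5:z rests on {3:a, 4:y}
minimal pieces: {0:b, 2:z}
ways to finish when only these pieces remain (= sum over removing one remaining piece with nothing left below it):
  1 left: {5}→1
  2 left: {3,5}→1  {4,5}→1
  3 left: {1,4,5}→1  {3,4,5}→2
  4 left: {1,3,4,5}→3  {2,3,4,5}→2
  placing 0:b first → 5 extensions
  placing 2:z first → 3 extensions
total linear extensions = 8

8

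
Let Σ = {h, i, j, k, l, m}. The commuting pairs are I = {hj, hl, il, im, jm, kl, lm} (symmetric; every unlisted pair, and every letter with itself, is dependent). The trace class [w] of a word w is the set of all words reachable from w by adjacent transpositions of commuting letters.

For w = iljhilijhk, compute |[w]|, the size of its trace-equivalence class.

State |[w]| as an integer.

#0=i has no predecessor
#1=l has no predecessor
#2=j depends on [0:i, 1:l]
#3=h depends on [0:i]
#4=i depends on [2:j, 3:h]
#5=l depends on [2:j]
#6=i depends on [4:i]
#7=j depends on [5:l, 6:i]
#8=h depends on [6:i]
#9=k depends on [7:j, 8:h]
sources: [0:i, 1:l]
N(rest) = Σ N(rest − s) over sources s of rest; N(one piece) = 1:
  size 1 → [9]=1
  size 2 → [7,9]=1  [8,9]=1
  size 3 → [5,7,9]=1  [7,8,9]=2
  size 4 → [5,7,8,9]=3  [6,7,8,9]=2
  size 5 → [4,6,7,8,9]=2  [5,6,7,8,9]=5
  size 6 → [3,4,6,7,8,9]=2  [4,5,6,7,8,9]=7
  size 7 → [2,4,5,6,7,8,9]=7  [3,4,5,6,7,8,9]=9
  size 8 → [1,2,4,5,6,7,8,9]=7  [2,3,4,5,6,7,8,9]=16
  first=0(i) contributes 23
  first=1(l) contributes 16
|[w]| = 39

39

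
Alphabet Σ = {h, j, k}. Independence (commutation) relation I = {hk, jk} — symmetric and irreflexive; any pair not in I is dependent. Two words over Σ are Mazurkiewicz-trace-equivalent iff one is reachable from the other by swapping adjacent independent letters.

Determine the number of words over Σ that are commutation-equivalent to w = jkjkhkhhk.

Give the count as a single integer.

126

#0=j has no predecessor
#1=k has no predecessor
#2=j depends on [0:j]
#3=k depends on [1:k]
#4=h depends on [2:j]
#5=k depends on [3:k]
#6=h depends on [4:h]
#7=h depends on [6:h]
#8=k depends on [5:k]
sources: [0:j, 1:k]
N(rest) = Σ N(rest − s) over sources s of rest; N(one piece) = 1:
  size 1 → [7]=1  [8]=1
  size 2 → [5,8]=1  [6,7]=1  [7,8]=2
  size 3 → [3,5,8]=1  [4,6,7]=1  [5,7,8]=3  [6,7,8]=3
  size 4 → [1,3,5,8]=1  [2,4,6,7]=1  [3,5,7,8]=4  [4,6,7,8]=4  [5,6,7,8]=6
  size 5 → [0,2,4,6,7]=1  [1,3,5,7,8]=5  [2,4,6,7,8]=5  [3,5,6,7,8]=10  [4,5,6,7,8]=10
  size 6 → [0,2,4,6,7,8]=6  [1,3,5,6,7,8]=15  [2,4,5,6,7,8]=15  [3,4,5,6,7,8]=20
  size 7 → [0,2,4,5,6,7,8]=21  [1,3,4,5,6,7,8]=35  [2,3,4,5,6,7,8]=35
  first=0(j) contributes 70
  first=1(k) contributes 56
|[w]| = 126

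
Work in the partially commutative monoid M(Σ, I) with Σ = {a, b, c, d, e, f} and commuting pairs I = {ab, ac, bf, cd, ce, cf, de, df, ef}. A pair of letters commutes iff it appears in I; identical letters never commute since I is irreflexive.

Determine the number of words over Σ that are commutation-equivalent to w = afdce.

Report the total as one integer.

30

#0=a has no predecessor
#1=f depends on [0:a]
#2=d depends on [0:a]
#3=c has no predecessor
#4=e depends on [0:a]
sources: [0:a, 3:c]
N(rest) = Σ N(rest − s) over sources s of rest; N(one piece) = 1:
  size 1 → [1]=1  [2]=1  [3]=1  [4]=1
  size 2 → [1,2]=2  [1,3]=2  [1,4]=2  [2,3]=2  [2,4]=2  [3,4]=2
  size 3 → [1,2,3]=6  [1,2,4]=6  [1,3,4]=6  [2,3,4]=6
  first=0(a) contributes 24
  first=3(c) contributes 6
|[w]| = 30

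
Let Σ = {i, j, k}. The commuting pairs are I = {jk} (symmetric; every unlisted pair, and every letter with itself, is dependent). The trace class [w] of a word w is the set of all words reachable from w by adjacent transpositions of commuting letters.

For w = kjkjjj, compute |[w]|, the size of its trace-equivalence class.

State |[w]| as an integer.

0(k) covers ∅
1(j) covers ∅
2(k) covers 0:k
3(j) covers 1:j
4(j) covers 3:j
5(j) covers 4:j
floor of heap: 0:k, 1:j
completions by unplaced set U, small U first (add the entries for U minus each lowest piece of U):
  |U|=1: {2}:1  {5}:1
  |U|=2: {0,2}:1  {2,5}:2  {4,5}:1
  |U|=3: {0,2,5}:3  {2,4,5}:3  {3,4,5}:1
  |U|=4: {0,2,4,5}:6  {1,3,4,5}:1  {2,3,4,5}:4
  start at 0(k): 5
  start at 1(j): 10
sum over floor = 15

15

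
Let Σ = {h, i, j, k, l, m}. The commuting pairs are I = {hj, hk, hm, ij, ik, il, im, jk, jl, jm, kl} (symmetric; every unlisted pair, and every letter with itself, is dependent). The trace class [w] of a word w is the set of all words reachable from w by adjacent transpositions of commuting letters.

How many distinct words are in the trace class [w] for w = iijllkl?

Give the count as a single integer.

420

#0=i has no predecessor
#1=i depends on [0:i]
#2=j has no predecessor
#3=l has no predecessor
#4=l depends on [3:l]
#5=k has no predecessor
#6=l depends on [4:l]
sources: [0:i, 2:j, 3:l, 5:k]
N(rest) = Σ N(rest − s) over sources s of rest; N(one piece) = 1:
  size 1 → [1]=1  [2]=1  [5]=1  [6]=1
  size 2 → [0,1]=1  [1,2]=2  [1,5]=2  [1,6]=2  [2,5]=2  [2,6]=2  [4,6]=1  [5,6]=2
  size 3 → [0,1,2]=3  [0,1,5]=3  [0,1,6]=3  [1,2,5]=6  [1,2,6]=6  [1,4,6]=3  [1,5,6]=6  [2,4,6]=3  [2,5,6]=6  [3,4,6]=1  [4,5,6]=3
  size 4 → [0,1,2,5]=12  [0,1,2,6]=12  [0,1,4,6]=6  [0,1,5,6]=12  [1,2,4,6]=12  [1,2,5,6]=24  [1,3,4,6]=4  [1,4,5,6]=12  [2,3,4,6]=4  [2,4,5,6]=12  [3,4,5,6]=4
  size 5 → [0,1,2,4,6]=30  [0,1,2,5,6]=60  [0,1,3,4,6]=10  [0,1,4,5,6]=30  [1,2,3,4,6]=20  [1,2,4,5,6]=60  [1,3,4,5,6]=20  [2,3,4,5,6]=20
  first=0(i) contributes 120
  first=2(j) contributes 60
  first=3(l) contributes 180
  first=5(k) contributes 60
|[w]| = 420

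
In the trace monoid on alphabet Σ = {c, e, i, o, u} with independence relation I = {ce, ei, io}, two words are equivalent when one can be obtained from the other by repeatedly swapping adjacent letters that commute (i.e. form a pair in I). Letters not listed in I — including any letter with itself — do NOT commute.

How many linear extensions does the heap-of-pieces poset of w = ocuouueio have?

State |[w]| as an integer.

#0=o has no predecessor
#1=c depends on [0:o]
#2=u depends on [1:c]
#3=o depends on [2:u]
#4=u depends on [3:o]
#5=u depends on [4:u]
#6=e depends on [5:u]
#7=i depends on [5:u]
#8=o depends on [6:e]
sources: [0:o]
N(rest) = Σ N(rest − s) over sources s of rest; N(one piece) = 1:
  size 1 → [7]=1  [8]=1
  size 2 → [6,8]=1  [7,8]=2
  size 3 → [6,7,8]=3
  size 4 → [5,6,7,8]=3
  size 5 → [4,5,6,7,8]=3
  size 6 → [3,4,5,6,7,8]=3
  size 7 → [2,3,4,5,6,7,8]=3
  first=0(o) contributes 3

3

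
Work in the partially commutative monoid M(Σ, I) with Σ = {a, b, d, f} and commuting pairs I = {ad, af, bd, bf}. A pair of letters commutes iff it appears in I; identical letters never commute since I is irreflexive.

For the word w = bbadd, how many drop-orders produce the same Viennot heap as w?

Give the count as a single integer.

10

0(b) covers ∅
1(b) covers 0:b
2(a) covers 1:b
3(d) covers ∅
4(d) covers 3:d
floor of heap: 0:b, 3:d
completions by unplaced set U, small U first (add the entries for U minus each lowest piece of U):
  |U|=1: {2}:1  {4}:1
  |U|=2: {1,2}:1  {2,4}:2  {3,4}:1
  |U|=3: {0,1,2}:1  {1,2,4}:3  {2,3,4}:3
  start at 0(b): 6
  start at 3(d): 4
sum over floor = 10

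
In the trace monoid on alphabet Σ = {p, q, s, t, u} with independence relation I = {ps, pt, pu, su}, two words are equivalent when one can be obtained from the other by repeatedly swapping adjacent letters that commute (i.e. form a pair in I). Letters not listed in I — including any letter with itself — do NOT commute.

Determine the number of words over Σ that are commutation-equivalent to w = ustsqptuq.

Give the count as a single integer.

6

piece 0:u — minimal
piece 1:s — minimal
piece 2:t rests on {0:u, 1:s}
piece 3:s rests on {2:t}
piece 4:q rests on {3:s}
piece 5:p rests on {4:q}
piece 6:t rests on {4:q}
piece 7:u rests on {6:t}
piece 8:q rests on {5:p, 7:u}
minimal pieces: {0:u, 1:s}
ways to finish when only these pieces remain (= sum over removing one remaining piece with nothing left below it):
  1 left: {8}→1
  2 left: {5,8}→1  {7,8}→1
  3 left: {5,7,8}→2  {6,7,8}→1
  4 left: {5,6,7,8}→3
  5 left: {4,5,6,7,8}→3
  6 left: {3,4,5,6,7,8}→3
  7 left: {2,3,4,5,6,7,8}→3
  placing 0:u first → 3 extensions
  placing 1:s first → 3 extensions
total linear extensions = 6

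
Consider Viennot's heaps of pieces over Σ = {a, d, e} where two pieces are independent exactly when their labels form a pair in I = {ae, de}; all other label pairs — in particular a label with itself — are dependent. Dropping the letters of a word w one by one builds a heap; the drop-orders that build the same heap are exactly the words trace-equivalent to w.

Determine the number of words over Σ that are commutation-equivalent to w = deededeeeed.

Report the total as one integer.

piece 0:d — minimal
piece 1:e — minimal
piece 2:e rests on {1:e}
piece 3:d rests on {0:d}
piece 4:e rests on {2:e}
piece 5:d rests on {3:d}
piece 6:e rests on {4:e}
piece 7:e rests on {6:e}
piece 8:e rests on {7:e}
piece 9:e rests on {8:e}
piece 10:d rests on {5:d}
minimal pieces: {0:d, 1:e}
ways to finish when only these pieces remain (= sum over removing one remaining piece with nothing left below it):
  1 left: {9}→1  {10}→1
  2 left: {5,10}→1  {8,9}→1  {9,10}→2
  3 left: {3,5,10}→1  {5,9,10}→3  {7,8,9}→1  {8,9,10}→3
  4 left: {0,3,5,10}→1  {3,5,9,10}→4  {5,8,9,10}→6  {6,7,8,9}→1  {7,8,9,10}→4
  5 left: {0,3,5,9,10}→5  {3,5,8,9,10}→10  {4,6,7,8,9}→1  {5,7,8,9,10}→10  {6,7,8,9,10}→5
  6 left: {0,3,5,8,9,10}→15  {2,4,6,7,8,9}→1  {3,5,7,8,9,10}→20  {4,6,7,8,9,10}→6  {5,6,7,8,9,10}→15
  7 left: {0,3,5,7,8,9,10}→35  {1,2,4,6,7,8,9}→1  {2,4,6,7,8,9,10}→7  {3,5,6,7,8,9,10}→35  {4,5,6,7,8,9,10}→21
  8 left: {0,3,5,6,7,8,9,10}→70  {1,2,4,6,7,8,9,10}→8  {2,4,5,6,7,8,9,10}→28  {3,4,5,6,7,8,9,10}→56
  9 left: {0,3,4,5,6,7,8,9,10}→126  {1,2,4,5,6,7,8,9,10}→36  {2,3,4,5,6,7,8,9,10}→84
  placing 0:d first → 120 extensions
  placing 1:e first → 210 extensions
total linear extensions = 330

330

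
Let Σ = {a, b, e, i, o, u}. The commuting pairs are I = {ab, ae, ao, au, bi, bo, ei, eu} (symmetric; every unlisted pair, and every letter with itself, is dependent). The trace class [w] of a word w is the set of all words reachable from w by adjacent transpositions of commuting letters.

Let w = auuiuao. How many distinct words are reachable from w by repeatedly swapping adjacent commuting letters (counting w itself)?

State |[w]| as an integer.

9

0(a) covers ∅
1(u) covers ∅
2(u) covers 1:u
3(i) covers 0:a, 2:u
4(u) covers 3:i
5(a) covers 3:i
6(o) covers 4:u
floor of heap: 0:a, 1:u
completions by unplaced set U, small U first (add the entries for U minus each lowest piece of U):
  |U|=1: {5}:1  {6}:1
  |U|=2: {4,6}:1  {5,6}:2
  |U|=3: {4,5,6}:3
  |U|=4: {3,4,5,6}:3
  |U|=5: {0,3,4,5,6}:3  {2,3,4,5,6}:3
  start at 0(a): 3
  start at 1(u): 6
sum over floor = 9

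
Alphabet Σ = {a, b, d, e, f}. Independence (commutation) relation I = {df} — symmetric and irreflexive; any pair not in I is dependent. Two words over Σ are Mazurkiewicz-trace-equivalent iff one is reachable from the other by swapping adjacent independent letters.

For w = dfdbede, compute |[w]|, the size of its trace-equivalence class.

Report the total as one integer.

#0=d has no predecessor
#1=f has no predecessor
#2=d depends on [0:d]
#3=b depends on [1:f, 2:d]
#4=e depends on [3:b]
#5=d depends on [4:e]
#6=e depends on [5:d]
sources: [0:d, 1:f]
N(rest) = Σ N(rest − s) over sources s of rest; N(one piece) = 1:
  size 1 → [6]=1
  size 2 → [5,6]=1
  size 3 → [4,5,6]=1
  size 4 → [3,4,5,6]=1
  size 5 → [1,3,4,5,6]=1  [2,3,4,5,6]=1
  first=0(d) contributes 2
  first=1(f) contributes 1
|[w]| = 3

3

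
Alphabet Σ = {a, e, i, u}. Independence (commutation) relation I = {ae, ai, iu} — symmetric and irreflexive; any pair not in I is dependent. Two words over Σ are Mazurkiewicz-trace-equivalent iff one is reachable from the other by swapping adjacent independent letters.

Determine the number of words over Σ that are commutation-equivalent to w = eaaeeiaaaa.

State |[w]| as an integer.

210

0(e) covers ∅
1(a) covers ∅
2(a) covers 1:a
3(e) covers 0:e
4(e) covers 3:e
5(i) covers 4:e
6(a) covers 2:a
7(a) covers 6:a
8(a) covers 7:a
9(a) covers 8:a
floor of heap: 0:e, 1:a
completions by unplaced set U, small U first (add the entries for U minus each lowest piece of U):
  |U|=1: {5}:1  {9}:1
  |U|=2: {4,5}:1  {5,9}:2  {8,9}:1
  |U|=3: {3,4,5}:1  {4,5,9}:3  {5,8,9}:3  {7,8,9}:1
  |U|=4: {0,3,4,5}:1  {3,4,5,9}:4  {4,5,8,9}:6  {5,7,8,9}:4  {6,7,8,9}:1
  |U|=5: {0,3,4,5,9}:5  {2,6,7,8,9}:1  {3,4,5,8,9}:10  {4,5,7,8,9}:10  {5,6,7,8,9}:5
  |U|=6: {0,3,4,5,8,9}:15  {1,2,6,7,8,9}:1  {2,5,6,7,8,9}:6  {3,4,5,7,8,9}:20  {4,5,6,7,8,9}:15
  |U|=7: {0,3,4,5,7,8,9}:35  {1,2,5,6,7,8,9}:7  {2,4,5,6,7,8,9}:21  {3,4,5,6,7,8,9}:35
  |U|=8: {0,3,4,5,6,7,8,9}:70  {1,2,4,5,6,7,8,9}:28  {2,3,4,5,6,7,8,9}:56
  start at 0(e): 84
  start at 1(a): 126
sum over floor = 210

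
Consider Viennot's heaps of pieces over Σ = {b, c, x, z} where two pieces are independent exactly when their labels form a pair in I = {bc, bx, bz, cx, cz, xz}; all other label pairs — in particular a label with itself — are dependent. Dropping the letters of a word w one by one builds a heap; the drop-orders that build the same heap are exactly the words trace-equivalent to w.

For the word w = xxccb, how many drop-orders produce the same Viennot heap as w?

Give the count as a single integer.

30

0(x) covers ∅
1(x) covers 0:x
2(c) covers ∅
3(c) covers 2:c
4(b) covers ∅
floor of heap: 0:x, 2:c, 4:b
completions by unplaced set U, small U first (add the entries for U minus each lowest piece of U):
  |U|=1: {1}:1  {3}:1  {4}:1
  |U|=2: {0,1}:1  {1,3}:2  {1,4}:2  {2,3}:1  {3,4}:2
  |U|=3: {0,1,3}:3  {0,1,4}:3  {1,2,3}:3  {1,3,4}:6  {2,3,4}:3
  start at 0(x): 12
  start at 2(c): 12
  start at 4(b): 6
sum over floor = 30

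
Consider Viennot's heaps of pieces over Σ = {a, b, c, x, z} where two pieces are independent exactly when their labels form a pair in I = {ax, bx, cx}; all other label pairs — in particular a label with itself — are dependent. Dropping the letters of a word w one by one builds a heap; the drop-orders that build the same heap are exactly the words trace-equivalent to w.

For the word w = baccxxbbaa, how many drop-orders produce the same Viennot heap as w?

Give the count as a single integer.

#0=b has no predecessor
#1=a depends on [0:b]
#2=c depends on [1:a]
#3=c depends on [2:c]
#4=x has no predecessor
#5=x depends on [4:x]
#6=b depends on [3:c]
#7=b depends on [6:b]
#8=a depends on [7:b]
#9=a depends on [8:a]
sources: [0:b, 4:x]
N(rest) = Σ N(rest − s) over sources s of rest; N(one piece) = 1:
  size 1 → [5]=1  [9]=1
  size 2 → [4,5]=1  [5,9]=2  [8,9]=1
  size 3 → [4,5,9]=3  [5,8,9]=3  [7,8,9]=1
  size 4 → [4,5,8,9]=6  [5,7,8,9]=4  [6,7,8,9]=1
  size 5 → [3,6,7,8,9]=1  [4,5,7,8,9]=10  [5,6,7,8,9]=5
  size 6 → [2,3,6,7,8,9]=1  [3,5,6,7,8,9]=6  [4,5,6,7,8,9]=15
  size 7 → [1,2,3,6,7,8,9]=1  [2,3,5,6,7,8,9]=7  [3,4,5,6,7,8,9]=21
  size 8 → [0,1,2,3,6,7,8,9]=1  [1,2,3,5,6,7,8,9]=8  [2,3,4,5,6,7,8,9]=28
  first=0(b) contributes 36
  first=4(x) contributes 9
|[w]| = 45

45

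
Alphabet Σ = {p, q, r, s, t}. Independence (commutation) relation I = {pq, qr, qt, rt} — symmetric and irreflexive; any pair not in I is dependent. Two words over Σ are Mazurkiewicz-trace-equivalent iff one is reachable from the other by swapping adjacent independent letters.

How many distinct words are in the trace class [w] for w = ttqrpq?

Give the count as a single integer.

0(t) covers ∅
1(t) covers 0:t
2(q) covers ∅
3(r) covers ∅
4(p) covers 1:t, 3:r
5(q) covers 2:q
floor of heap: 0:t, 2:q, 3:r
completions by unplaced set U, small U first (add the entries for U minus each lowest piece of U):
  |U|=1: {4}:1  {5}:1
  |U|=2: {1,4}:1  {2,5}:1  {3,4}:1  {4,5}:2
  |U|=3: {0,1,4}:1  {1,3,4}:2  {1,4,5}:3  {2,4,5}:3  {3,4,5}:3
  |U|=4: {0,1,3,4}:3  {0,1,4,5}:4  {1,2,4,5}:6  {1,3,4,5}:8  {2,3,4,5}:6
  start at 0(t): 20
  start at 2(q): 15
  start at 3(r): 10
sum over floor = 45

45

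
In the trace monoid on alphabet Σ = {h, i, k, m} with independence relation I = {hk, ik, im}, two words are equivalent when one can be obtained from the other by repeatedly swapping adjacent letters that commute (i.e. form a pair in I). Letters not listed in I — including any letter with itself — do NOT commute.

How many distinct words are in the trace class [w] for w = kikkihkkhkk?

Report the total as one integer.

330

drop 0:k onto floor
drop 1:i onto floor
drop 2:k onto {0:k}
drop 3:k onto {2:k}
drop 4:i onto {1:i}
drop 5:h onto {4:i}
drop 6:k onto {3:k}
drop 7:k onto {6:k}
drop 8:h onto {5:h}
drop 9:k onto {7:k}
drop 10:k onto {9:k}
ground layer = {0:k, 1:i}
drop-orders for the pieces not yet dropped (sum over which currently-grounded one goes next):
  1 to go: {8} 1  {10} 1
  2 to go: {5,8} 1  {8,10} 2  {9,10} 1
  3 to go: {4,5,8} 1  {5,8,10} 3  {7,9,10} 1  {8,9,10} 3
  4 to go: {1,4,5,8} 1  {4,5,8,10} 4  {5,8,9,10} 6  {6,7,9,10} 1  {7,8,9,10} 4
  5 to go: {1,4,5,8,10} 5  {3,6,7,9,10} 1  {4,5,8,9,10} 10  {5,7,8,9,10} 10  {6,7,8,9,10} 5
  6 to go: {1,4,5,8,9,10} 15  {2,3,6,7,9,10} 1  {3,6,7,8,9,10} 6  {4,5,7,8,9,10} 20  {5,6,7,8,9,10} 15
  7 to go: {0,2,3,6,7,9,10} 1  {1,4,5,7,8,9,10} 35  {2,3,6,7,8,9,10} 7  {3,5,6,7,8,9,10} 21  {4,5,6,7,8,9,10} 35
  8 to go: {0,2,3,6,7,8,9,10} 8  {1,4,5,6,7,8,9,10} 70  {2,3,5,6,7,8,9,10} 28  {3,4,5,6,7,8,9,10} 56
  9 to go: {0,2,3,5,6,7,8,9,10} 36  {1,3,4,5,6,7,8,9,10} 126  {2,3,4,5,6,7,8,9,10} 84
  if 0:k drops first: 210 orders
  if 1:i drops first: 120 orders
heap linearizations: 330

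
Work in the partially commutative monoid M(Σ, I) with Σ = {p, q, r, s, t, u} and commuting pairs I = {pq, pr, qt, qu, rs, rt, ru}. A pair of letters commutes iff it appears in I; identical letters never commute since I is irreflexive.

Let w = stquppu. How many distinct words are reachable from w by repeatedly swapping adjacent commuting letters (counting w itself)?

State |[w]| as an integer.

piece 0:s — minimal
piece 1:t rests on {0:s}
piece 2:q rests on {0:s}
piece 3:u rests on {1:t}
piece 4:p rests on {3:u}
piece 5:p rests on {4:p}
piece 6:u rests on {5:p}
minimal pieces: {0:s}
ways to finish when only these pieces remain (= sum over removing one remaining piece with nothing left below it):
  1 left: {2}→1  {6}→1
  2 left: {2,6}→2  {5,6}→1
  3 left: {2,5,6}→3  {4,5,6}→1
  4 left: {2,4,5,6}→4  {3,4,5,6}→1
  5 left: {1,3,4,5,6}→1  {2,3,4,5,6}→5
  placing 0:s first → 6 extensions

6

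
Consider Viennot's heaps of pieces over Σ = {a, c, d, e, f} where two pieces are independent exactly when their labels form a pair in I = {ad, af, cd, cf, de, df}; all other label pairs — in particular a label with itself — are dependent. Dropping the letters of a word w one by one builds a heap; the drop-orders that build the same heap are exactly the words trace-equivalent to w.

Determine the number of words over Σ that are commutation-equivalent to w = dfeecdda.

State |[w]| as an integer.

56

#0=d has no predecessor
#1=f has no predecessor
#2=e depends on [1:f]
#3=e depends on [2:e]
#4=c depends on [3:e]
#5=d depends on [0:d]
#6=d depends on [5:d]
#7=a depends on [4:c]
sources: [0:d, 1:f]
N(rest) = Σ N(rest − s) over sources s of rest; N(one piece) = 1:
  size 1 → [6]=1  [7]=1
  size 2 → [4,7]=1  [5,6]=1  [6,7]=2
  size 3 → [0,5,6]=1  [3,4,7]=1  [4,6,7]=3  [5,6,7]=3
  size 4 → [0,5,6,7]=4  [2,3,4,7]=1  [3,4,6,7]=4  [4,5,6,7]=6
  size 5 → [0,4,5,6,7]=10  [1,2,3,4,7]=1  [2,3,4,6,7]=5  [3,4,5,6,7]=10
  size 6 → [0,3,4,5,6,7]=20  [1,2,3,4,6,7]=6  [2,3,4,5,6,7]=15
  first=0(d) contributes 21
  first=1(f) contributes 35
|[w]| = 56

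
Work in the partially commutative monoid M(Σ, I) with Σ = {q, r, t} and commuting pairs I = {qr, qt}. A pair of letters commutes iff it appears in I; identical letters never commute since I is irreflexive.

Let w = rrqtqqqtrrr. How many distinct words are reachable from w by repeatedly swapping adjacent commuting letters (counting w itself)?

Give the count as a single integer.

piece 0:r — minimal
piece 1:r rests on {0:r}
piece 2:q — minimal
piece 3:t rests on {1:r}
piece 4:q rests on {2:q}
piece 5:q rests on {4:q}
piece 6:q rests on {5:q}
piece 7:t rests on {3:t}
piece 8:r rests on {7:t}
piece 9:r rests on {8:r}
piece 10:r rests on {9:r}
minimal pieces: {0:r, 2:q}
ways to finish when only these pieces remain (= sum over removing one remaining piece with nothing left below it):
  1 left: {6}→1  {10}→1
  2 left: {5,6}→1  {6,10}→2  {9,10}→1
  3 left: {4,5,6}→1  {5,6,10}→3  {6,9,10}→3  {8,9,10}→1
  4 left: {2,4,5,6}→1  {4,5,6,10}→4  {5,6,9,10}→6  {6,8,9,10}→4  {7,8,9,10}→1
  5 left: {2,4,5,6,10}→5  {3,7,8,9,10}→1  {4,5,6,9,10}→10  {5,6,8,9,10}→10  {6,7,8,9,10}→5
  6 left: {1,3,7,8,9,10}→1  {2,4,5,6,9,10}→15  {3,6,7,8,9,10}→6  {4,5,6,8,9,10}→20  {5,6,7,8,9,10}→15
  7 left: {0,1,3,7,8,9,10}→1  {1,3,6,7,8,9,10}→7  {2,4,5,6,8,9,10}→35  {3,5,6,7,8,9,10}→21  {4,5,6,7,8,9,10}→35
  8 left: {0,1,3,6,7,8,9,10}→8  {1,3,5,6,7,8,9,10}→28  {2,4,5,6,7,8,9,10}→70  {3,4,5,6,7,8,9,10}→56
  9 left: {0,1,3,5,6,7,8,9,10}→36  {1,3,4,5,6,7,8,9,10}→84  {2,3,4,5,6,7,8,9,10}→126
  placing 0:r first → 210 extensions
  placing 2:q first → 120 extensions
total linear extensions = 330

330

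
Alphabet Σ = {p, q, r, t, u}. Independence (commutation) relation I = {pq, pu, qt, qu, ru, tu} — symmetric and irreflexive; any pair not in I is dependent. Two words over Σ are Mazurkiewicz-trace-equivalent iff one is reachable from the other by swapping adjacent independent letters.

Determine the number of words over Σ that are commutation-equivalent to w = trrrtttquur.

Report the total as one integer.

220

#0=t has no predecessor
#1=r depends on [0:t]
#2=r depends on [1:r]
#3=r depends on [2:r]
#4=t depends on [3:r]
#5=t depends on [4:t]
#6=t depends on [5:t]
#7=q depends on [3:r]
#8=u has no predecessor
#9=u depends on [8:u]
#10=r depends on [6:t, 7:q]
sources: [0:t, 8:u]
N(rest) = Σ N(rest − s) over sources s of rest; N(one piece) = 1:
  size 1 → [9]=1  [10]=1
  size 2 → [6,10]=1  [7,10]=1  [8,9]=1  [9,10]=2
  size 3 → [5,6,10]=1  [6,7,10]=2  [6,9,10]=3  [7,9,10]=3  [8,9,10]=3
  size 4 → [4,5,6,10]=1  [5,6,7,10]=3  [5,6,9,10]=4  [6,7,9,10]=8  [6,8,9,10]=6  [7,8,9,10]=6
  size 5 → [4,5,6,7,10]=4  [4,5,6,9,10]=5  [5,6,7,9,10]=15  [5,6,8,9,10]=10  [6,7,8,9,10]=20
  size 6 → [3,4,5,6,7,10]=4  [4,5,6,7,9,10]=24  [4,5,6,8,9,10]=15  [5,6,7,8,9,10]=45
  size 7 → [2,3,4,5,6,7,10]=4  [3,4,5,6,7,9,10]=28  [4,5,6,7,8,9,10]=84
  size 8 → [1,2,3,4,5,6,7,10]=4  [2,3,4,5,6,7,9,10]=32  [3,4,5,6,7,8,9,10]=112
  size 9 → [0,1,2,3,4,5,6,7,10]=4  [1,2,3,4,5,6,7,9,10]=36  [2,3,4,5,6,7,8,9,10]=144
  first=0(t) contributes 180
  first=8(u) contributes 40
|[w]| = 220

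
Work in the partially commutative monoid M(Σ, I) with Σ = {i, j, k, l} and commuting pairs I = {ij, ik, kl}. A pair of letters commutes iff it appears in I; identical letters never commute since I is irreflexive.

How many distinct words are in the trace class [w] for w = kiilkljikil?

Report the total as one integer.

0(k) covers ∅
1(i) covers ∅
2(i) covers 1:i
3(l) covers 2:i
4(k) covers 0:k
5(l) covers 3:l
6(j) covers 4:k, 5:l
7(i) covers 5:l
8(k) covers 6:j
9(i) covers 7:i
10(l) covers 6:j, 9:i
floor of heap: 0:k, 1:i
completions by unplaced set U, small U first (add the entries for U minus each lowest piece of U):
  |U|=1: {8}:1  {10}:1
  |U|=2: {8,10}:2  {9,10}:1
  |U|=3: {6,8,10}:2  {7,9,10}:1  {8,9,10}:3
  |U|=4: {4,6,8,10}:2  {6,8,9,10}:5  {7,8,9,10}:4
  |U|=5: {0,4,6,8,10}:2  {4,6,8,9,10}:7  {6,7,8,9,10}:9
  |U|=6: {0,4,6,8,9,10}:9  {4,6,7,8,9,10}:16  {5,6,7,8,9,10}:9
  |U|=7: {0,4,6,7,8,9,10}:25  {3,5,6,7,8,9,10}:9  {4,5,6,7,8,9,10}:25
  |U|=8: {0,4,5,6,7,8,9,10}:50  {2,3,5,6,7,8,9,10}:9  {3,4,5,6,7,8,9,10}:34
  |U|=9: {0,3,4,5,6,7,8,9,10}:84  {1,2,3,5,6,7,8,9,10}:9  {2,3,4,5,6,7,8,9,10}:43
  start at 0(k): 52
  start at 1(i): 127
sum over floor = 179

179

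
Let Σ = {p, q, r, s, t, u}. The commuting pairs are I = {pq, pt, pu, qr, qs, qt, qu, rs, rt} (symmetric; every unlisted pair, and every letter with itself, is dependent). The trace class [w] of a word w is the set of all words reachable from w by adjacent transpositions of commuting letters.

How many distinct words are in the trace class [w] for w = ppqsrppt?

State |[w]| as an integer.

56

drop 0:p onto floor
drop 1:p onto {0:p}
drop 2:q onto floor
drop 3:s onto {1:p}
drop 4:r onto {1:p}
drop 5:p onto {3:s, 4:r}
drop 6:p onto {5:p}
drop 7:t onto {3:s}
ground layer = {0:p, 2:q}
drop-orders for the pieces not yet dropped (sum over which currently-grounded one goes next):
  1 to go: {2} 1  {6} 1  {7} 1
  2 to go: {2,6} 2  {2,7} 2  {5,6} 1  {6,7} 2
  3 to go: {2,5,6} 3  {2,6,7} 6  {4,5,6} 1  {5,6,7} 3
  4 to go: {2,4,5,6} 4  {2,5,6,7} 12  {3,5,6,7} 3  {4,5,6,7} 4
  5 to go: {2,3,5,6,7} 15  {2,4,5,6,7} 20  {3,4,5,6,7} 7
  6 to go: {1,3,4,5,6,7} 7  {2,3,4,5,6,7} 42
  if 0:p drops first: 49 orders
  if 2:q drops first: 7 orders
heap linearizations: 56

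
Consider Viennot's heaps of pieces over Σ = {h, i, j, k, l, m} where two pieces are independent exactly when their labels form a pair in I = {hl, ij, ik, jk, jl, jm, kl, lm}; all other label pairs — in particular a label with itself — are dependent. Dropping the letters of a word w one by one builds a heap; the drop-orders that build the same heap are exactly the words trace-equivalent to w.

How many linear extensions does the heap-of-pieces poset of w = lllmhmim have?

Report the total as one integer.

20

0(l) covers ∅
1(l) covers 0:l
2(l) covers 1:l
3(m) covers ∅
4(h) covers 3:m
5(m) covers 4:h
6(i) covers 2:l, 5:m
7(m) covers 6:i
floor of heap: 0:l, 3:m
completions by unplaced set U, small U first (add the entries for U minus each lowest piece of U):
  |U|=1: {7}:1
  |U|=2: {6,7}:1
  |U|=3: {2,6,7}:1  {5,6,7}:1
  |U|=4: {1,2,6,7}:1  {2,5,6,7}:2  {4,5,6,7}:1
  |U|=5: {0,1,2,6,7}:1  {1,2,5,6,7}:3  {2,4,5,6,7}:3  {3,4,5,6,7}:1
  |U|=6: {0,1,2,5,6,7}:4  {1,2,4,5,6,7}:6  {2,3,4,5,6,7}:4
  start at 0(l): 10
  start at 3(m): 10
sum over floor = 20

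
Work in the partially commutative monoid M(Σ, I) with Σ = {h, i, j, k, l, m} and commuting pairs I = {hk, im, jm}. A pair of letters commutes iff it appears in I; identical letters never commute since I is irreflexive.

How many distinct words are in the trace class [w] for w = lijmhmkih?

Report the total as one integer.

3

drop 0:l onto floor
drop 1:i onto {0:l}
drop 2:j onto {1:i}
drop 3:m onto {0:l}
drop 4:h onto {2:j, 3:m}
drop 5:m onto {4:h}
drop 6:k onto {5:m}
drop 7:i onto {6:k}
drop 8:h onto {7:i}
ground layer = {0:l}
drop-orders for the pieces not yet dropped (sum over which currently-grounded one goes next):
  1 to go: {8} 1
  2 to go: {7,8} 1
  3 to go: {6,7,8} 1
  4 to go: {5,6,7,8} 1
  5 to go: {4,5,6,7,8} 1
  6 to go: {2,4,5,6,7,8} 1  {3,4,5,6,7,8} 1
  7 to go: {1,2,4,5,6,7,8} 1  {2,3,4,5,6,7,8} 2
  if 0:l drops first: 3 orders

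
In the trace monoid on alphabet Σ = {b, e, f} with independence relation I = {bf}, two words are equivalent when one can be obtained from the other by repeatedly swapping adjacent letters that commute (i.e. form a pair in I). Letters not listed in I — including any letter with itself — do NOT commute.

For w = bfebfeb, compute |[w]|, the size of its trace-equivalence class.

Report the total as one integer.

0(b) covers ∅
1(f) covers ∅
2(e) covers 0:b, 1:f
3(b) covers 2:e
4(f) covers 2:e
5(e) covers 3:b, 4:f
6(b) covers 5:e
floor of heap: 0:b, 1:f
completions by unplaced set U, small U first (add the entries for U minus each lowest piece of U):
  |U|=1: {6}:1
  |U|=2: {5,6}:1
  |U|=3: {3,5,6}:1  {4,5,6}:1
  |U|=4: {3,4,5,6}:2
  |U|=5: {2,3,4,5,6}:2
  start at 0(b): 2
  start at 1(f): 2
sum over floor = 4

4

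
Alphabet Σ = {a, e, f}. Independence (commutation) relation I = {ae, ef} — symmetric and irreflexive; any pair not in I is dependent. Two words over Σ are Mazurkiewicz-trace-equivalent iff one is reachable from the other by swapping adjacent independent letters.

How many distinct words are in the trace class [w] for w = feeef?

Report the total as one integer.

10

piece 0:f — minimal
piece 1:e — minimal
piece 2:e rests on {1:e}
piece 3:e rests on {2:e}
piece 4:f rests on {0:f}
minimal pieces: {0:f, 1:e}
ways to finish when only these pieces remain (= sum over removing one remaining piece with nothing left below it):
  1 left: {3}→1  {4}→1
  2 left: {0,4}→1  {2,3}→1  {3,4}→2
  3 left: {0,3,4}→3  {1,2,3}→1  {2,3,4}→3
  placing 0:f first → 4 extensions
  placing 1:e first → 6 extensions
total linear extensions = 10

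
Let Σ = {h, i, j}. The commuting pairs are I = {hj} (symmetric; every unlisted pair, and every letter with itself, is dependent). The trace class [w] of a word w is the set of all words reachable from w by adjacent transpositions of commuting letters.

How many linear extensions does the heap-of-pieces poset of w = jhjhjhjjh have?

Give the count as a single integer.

126

0(j) covers ∅
1(h) covers ∅
2(j) covers 0:j
3(h) covers 1:h
4(j) covers 2:j
5(h) covers 3:h
6(j) covers 4:j
7(j) covers 6:j
8(h) covers 5:h
floor of heap: 0:j, 1:h
completions by unplaced set U, small U first (add the entries for U minus each lowest piece of U):
  |U|=1: {7}:1  {8}:1
  |U|=2: {5,8}:1  {6,7}:1  {7,8}:2
  |U|=3: {3,5,8}:1  {4,6,7}:1  {5,7,8}:3  {6,7,8}:3
  |U|=4: {1,3,5,8}:1  {2,4,6,7}:1  {3,5,7,8}:4  {4,6,7,8}:4  {5,6,7,8}:6
  |U|=5: {0,2,4,6,7}:1  {1,3,5,7,8}:5  {2,4,6,7,8}:5  {3,5,6,7,8}:10  {4,5,6,7,8}:10
  |U|=6: {0,2,4,6,7,8}:6  {1,3,5,6,7,8}:15  {2,4,5,6,7,8}:15  {3,4,5,6,7,8}:20
  |U|=7: {0,2,4,5,6,7,8}:21  {1,3,4,5,6,7,8}:35  {2,3,4,5,6,7,8}:35
  start at 0(j): 70
  start at 1(h): 56
sum over floor = 126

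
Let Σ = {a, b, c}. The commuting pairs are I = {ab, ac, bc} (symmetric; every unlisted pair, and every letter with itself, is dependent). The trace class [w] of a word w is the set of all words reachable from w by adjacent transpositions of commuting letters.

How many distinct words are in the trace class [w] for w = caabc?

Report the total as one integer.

30

piece 0:c — minimal
piece 1:a — minimal
piece 2:a rests on {1:a}
piece 3:b — minimal
piece 4:c rests on {0:c}
minimal pieces: {0:c, 1:a, 3:b}
ways to finish when only these pieces remain (= sum over removing one remaining piece with nothing left below it):
  1 left: {2}→1  {3}→1  {4}→1
  2 left: {0,4}→1  {1,2}→1  {2,3}→2  {2,4}→2  {3,4}→2
  3 left: {0,2,4}→3  {0,3,4}→3  {1,2,3}→3  {1,2,4}→3  {2,3,4}→6
  placing 0:c first → 12 extensions
  placing 1:a first → 12 extensions
  placing 3:b first → 6 extensions
total linear extensions = 30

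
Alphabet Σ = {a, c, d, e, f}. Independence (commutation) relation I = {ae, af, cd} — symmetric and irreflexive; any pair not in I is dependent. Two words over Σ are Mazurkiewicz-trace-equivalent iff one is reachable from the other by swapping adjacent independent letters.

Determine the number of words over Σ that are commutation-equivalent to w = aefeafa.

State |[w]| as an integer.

#0=a has no predecessor
#1=e has no predecessor
#2=f depends on [1:e]
#3=e depends on [2:f]
#4=a depends on [0:a]
#5=f depends on [3:e]
#6=a depends on [4:a]
sources: [0:a, 1:e]
N(rest) = Σ N(rest − s) over sources s of rest; N(one piece) = 1:
  size 1 → [5]=1  [6]=1
  size 2 → [3,5]=1  [4,6]=1  [5,6]=2
  size 3 → [0,4,6]=1  [2,3,5]=1  [3,5,6]=3  [4,5,6]=3
  size 4 → [0,4,5,6]=4  [1,2,3,5]=1  [2,3,5,6]=4  [3,4,5,6]=6
  size 5 → [0,3,4,5,6]=10  [1,2,3,5,6]=5  [2,3,4,5,6]=10
  first=0(a) contributes 15
  first=1(e) contributes 20
|[w]| = 35

35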